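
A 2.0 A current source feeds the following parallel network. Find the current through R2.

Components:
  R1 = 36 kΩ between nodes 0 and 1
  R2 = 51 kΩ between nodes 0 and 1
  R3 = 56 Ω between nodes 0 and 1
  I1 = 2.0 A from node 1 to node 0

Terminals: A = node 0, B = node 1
All resistors sit directly between nodes 0 and 1, so they are in parallel and share one voltage V; the full source current 2 A splits among them.
1/R_par = 1/36000 + 1/51000 + 1/56 = 0.0179 S  =>  R_par = 55.85 Ω
V = I × R_par = 2 × 55.85 = 111.7 V
I_R2 = V/R2 = 111.7/51000 = 0.00219 A

Final answer: 0.00219 A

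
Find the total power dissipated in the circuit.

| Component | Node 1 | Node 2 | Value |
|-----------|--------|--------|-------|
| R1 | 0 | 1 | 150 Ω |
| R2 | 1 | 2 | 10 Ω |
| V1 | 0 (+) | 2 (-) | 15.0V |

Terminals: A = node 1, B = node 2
Nodal analysis, taking node 2 as the 0 V reference.
Source V1 fixes V_0 = 15 V.
KCL at each unknown node (sum of currents leaving = 0; resistances in Ω):
  Node 1: (V_1 - 15)/150 + (V_1 - 0)/10 = 0
Collecting terms: 0.1067 × V_1 = 0.1  =>  V_1 = 0.9375 V
Power in each resistor, P = (ΔV)²/R:
  P_R1 = (15 - 0.9375)²/150 = 1.318 W
  P_R2 = (0.9375 - 0)²/10 = 0.08789 W
P_total = P_R1 + P_R2 = 1.406 W

Final answer: 1.406 W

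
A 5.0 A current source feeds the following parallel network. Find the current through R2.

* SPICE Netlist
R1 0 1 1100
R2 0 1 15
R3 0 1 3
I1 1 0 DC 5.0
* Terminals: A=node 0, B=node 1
All resistors sit directly between nodes 0 and 1, so they are in parallel and share one voltage V; the full source current 5 A splits among them.
1/R_par = 1/1100 + 1/15 + 1/3 = 0.4009 S  =>  R_par = 2.494 Ω
V = I × R_par = 5 × 2.494 = 12.47 V
I_R2 = V/R2 = 12.47/15 = 0.8314 A

Final answer: 0.8314 A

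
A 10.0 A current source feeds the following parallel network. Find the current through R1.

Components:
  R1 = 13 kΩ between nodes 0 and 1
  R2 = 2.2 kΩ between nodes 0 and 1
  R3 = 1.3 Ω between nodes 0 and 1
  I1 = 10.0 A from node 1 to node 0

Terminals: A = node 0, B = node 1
All resistors sit directly between nodes 0 and 1, so they are in parallel and share one voltage V; the full source current 10 A splits among them.
1/R_par = 1/13000 + 1/2200 + 1/1.3 = 0.7698 S  =>  R_par = 1.299 Ω
V = I × R_par = 10 × 1.299 = 12.99 V
I_R1 = V/R1 = 12.99/13000 = 0.0009993 A

Final answer: 0.0009993 A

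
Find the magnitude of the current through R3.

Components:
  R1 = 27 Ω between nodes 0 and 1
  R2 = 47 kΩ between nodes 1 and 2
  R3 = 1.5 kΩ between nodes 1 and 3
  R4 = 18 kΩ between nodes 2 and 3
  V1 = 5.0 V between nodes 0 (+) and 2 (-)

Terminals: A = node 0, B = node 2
Nodal analysis, taking node 2 as the 0 V reference.
Source V1 fixes V_0 = 5 V.
KCL at each unknown node (sum of currents leaving = 0; resistances in Ω):
  Node 1: (V_1 - 5)/27 + (V_1 - 0)/47000 + (V_1 - V_3)/1500 = 0
  Node 3: (V_3 - V_1)/1500 + (V_3 - 0)/18000 = 0
Collecting terms (coefficients in siemens):
  0.03772·V_1 - 0.0006667·V_3 = 0.1852
  0.0007222·V_3 - 0.0006667·V_1 = 0
Determinant D = (0.03772)(0.0007222) - (-0.0006667)(-0.0006667) = 0.0000268
V_1 = [(0.1852)(0.0007222) - (-0.0006667)(0)]/D = 4.99 V
V_3 = [(0.03772)(0) - (0.1852)(-0.0006667)]/D = 4.606 V
I_R3 = (V_1 - V_3)/R3 = (4.99 - 4.606)/1500 = 0.0002559 A
|I_R3| = 0.0002559 A

Final answer: |I_R3| = 0.0002559 A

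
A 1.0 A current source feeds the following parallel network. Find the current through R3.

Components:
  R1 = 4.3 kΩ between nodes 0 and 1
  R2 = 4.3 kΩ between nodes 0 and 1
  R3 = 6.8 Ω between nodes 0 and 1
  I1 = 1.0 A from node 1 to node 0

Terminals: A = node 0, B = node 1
All resistors sit directly between nodes 0 and 1, so they are in parallel and share one voltage V; the full source current 1 A splits among them.
1/R_par = 1/4300 + 1/4300 + 1/6.8 = 0.1475 S  =>  R_par = 6.779 Ω
V = I × R_par = 1 × 6.779 = 6.779 V
I_R3 = V/R3 = 6.779/6.8 = 0.9968 A

Final answer: 0.9968 A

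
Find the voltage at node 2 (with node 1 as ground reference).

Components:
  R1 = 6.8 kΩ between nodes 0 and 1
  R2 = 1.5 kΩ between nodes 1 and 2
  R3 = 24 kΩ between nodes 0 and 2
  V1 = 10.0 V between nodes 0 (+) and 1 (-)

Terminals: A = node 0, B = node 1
Nodal analysis, taking node 1 as the 0 V reference.
Source V1 fixes V_0 = 10 V.
KCL at each unknown node (sum of currents leaving = 0; resistances in Ω):
  Node 2: (V_2 - 0)/1500 + (V_2 - 10)/24000 = 0
Collecting terms: 0.0007083 × V_2 = 0.0004167  =>  V_2 = 0.5882 V
The requested potential is V_2 = 0.5882 V.

Final answer: V_2 = 0.5882 V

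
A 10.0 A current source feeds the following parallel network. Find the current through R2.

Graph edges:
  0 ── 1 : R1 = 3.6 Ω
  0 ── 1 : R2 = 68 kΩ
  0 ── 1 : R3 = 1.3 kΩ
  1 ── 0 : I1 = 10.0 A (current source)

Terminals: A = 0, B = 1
All resistors sit directly between nodes 0 and 1, so they are in parallel and share one voltage V; the full source current 10 A splits among them.
1/R_par = 1/3.6 + 1/68000 + 1/1300 = 0.2786 S  =>  R_par = 3.59 Ω
V = I × R_par = 10 × 3.59 = 35.9 V
I_R2 = V/R2 = 35.9/68000 = 0.0005279 A

Final answer: 0.0005279 A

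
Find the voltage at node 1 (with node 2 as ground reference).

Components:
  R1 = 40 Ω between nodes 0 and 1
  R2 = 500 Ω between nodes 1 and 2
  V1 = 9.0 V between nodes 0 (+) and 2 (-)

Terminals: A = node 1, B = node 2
Nodal analysis, taking node 2 as the 0 V reference.
Source V1 fixes V_0 = 9 V.
KCL at each unknown node (sum of currents leaving = 0; resistances in Ω):
  Node 1: (V_1 - 9)/40 + (V_1 - 0)/500 = 0
Collecting terms: 0.027 × V_1 = 0.225  =>  V_1 = 8.333 V
The requested potential is V_1 = 8.333 V.

Final answer: V_1 = 8.333 V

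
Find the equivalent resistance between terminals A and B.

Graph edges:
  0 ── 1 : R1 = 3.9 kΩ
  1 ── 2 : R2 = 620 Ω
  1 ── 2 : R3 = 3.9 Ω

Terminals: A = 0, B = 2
Reduce the network between node 0 (A) and node 2 (B) by series/parallel combination:
  Rp1 = R2 ‖ R3 (parallel, both between nodes 1 and 2) = 1/(1/620 + 1/3.9) = 3.876 Ω
  Rs1 = R1 + Rp1 (series, joined only at node 1) = 3900 + 3.876 = 3904 Ω
R_eq = 3.904 kΩ

Final answer: 3.904 kΩ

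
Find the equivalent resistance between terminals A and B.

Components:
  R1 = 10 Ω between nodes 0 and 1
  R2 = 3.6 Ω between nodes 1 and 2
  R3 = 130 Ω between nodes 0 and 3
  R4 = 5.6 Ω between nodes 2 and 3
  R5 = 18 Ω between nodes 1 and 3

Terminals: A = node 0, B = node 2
The network is not a plain series/parallel combination. Inject a 1 A test current into terminal A (node 0) and return it from terminal B (node 2); then R_eq = V_A / (1 A).
Nodal analysis, taking node 2 as the 0 V reference.
Current source I_test pushes 1 A into node 0 and draws it out of node 2.
KCL at each unknown node (sum of currents leaving = 0; resistances in Ω):
  Node 0: (V_0 - V_1)/10 + (V_0 - V_3)/130 - 1 = 0
  Node 1: (V_1 - V_0)/10 + (V_1 - 0)/3.6 + (V_1 - V_3)/18 = 0
  Node 3: (V_3 - V_0)/130 + (V_3 - V_1)/18 + (V_3 - 0)/5.6 = 0
Collecting terms (coefficients in siemens):
  0.1077·V_0 - 0.1·V_1 - 0.007692·V_3 = 1
  0.4333·V_1 - 0.1·V_0 - 0.05556·V_3 = 0
  0.2418·V_3 - 0.007692·V_0 - 0.05556·V_1 = 0
Solving these 3 simultaneous equations (Gaussian elimination) gives:
  V_0 = 12.07 V, V_1 = 2.922 V, V_3 = 1.055 V
R_eq = V_0 / 1 A = 12.07 Ω

Final answer: 12.07 Ω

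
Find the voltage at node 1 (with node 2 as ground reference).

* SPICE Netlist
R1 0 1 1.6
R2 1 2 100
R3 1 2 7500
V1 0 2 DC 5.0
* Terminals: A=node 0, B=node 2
Nodal analysis, taking node 2 as the 0 V reference.
Source V1 fixes V_0 = 5 V.
KCL at each unknown node (sum of currents leaving = 0; resistances in Ω):
  Node 1: (V_1 - 5)/1.6 + (V_1 - 0)/100 + (V_1 - 0)/7500 = 0
Collecting terms: 0.6351 × V_1 = 3.125  =>  V_1 = 4.92 V
The requested potential is V_1 = 4.92 V.

Final answer: V_1 = 4.92 V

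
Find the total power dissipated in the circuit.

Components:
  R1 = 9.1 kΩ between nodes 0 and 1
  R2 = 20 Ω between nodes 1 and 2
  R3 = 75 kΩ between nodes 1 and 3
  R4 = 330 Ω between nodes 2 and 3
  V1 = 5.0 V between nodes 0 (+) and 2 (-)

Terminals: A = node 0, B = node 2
Nodal analysis, taking node 2 as the 0 V reference.
Source V1 fixes V_0 = 5 V.
KCL at each unknown node (sum of currents leaving = 0; resistances in Ω):
  Node 1: (V_1 - 5)/9100 + (V_1 - 0)/20 + (V_1 - V_3)/75000 = 0
  Node 3: (V_3 - V_1)/75000 + (V_3 - 0)/330 = 0
Collecting terms (coefficients in siemens):
  0.05012·V_1 - 0.00001333·V_3 = 0.0005495
  0.003044·V_3 - 0.00001333·V_1 = 0
Determinant D = (0.05012)(0.003044) - (-0.00001333)(-0.00001333) = 0.0001526
V_1 = [(0.0005495)(0.003044) - (-0.00001333)(0)]/D = 0.01096 V
V_3 = [(0.05012)(0) - (0.0005495)(-0.00001333)]/D = 0.00004802 V
Power in each resistor, P = (ΔV)²/R:
  P_R1 = (5 - 0.01096)²/9100 = 0.002735 W
  P_R2 = (0.01096 - 0)²/20 = 0.000006008 W
  P_R3 = (0.01096 - 0.00004802)²/75000 = 0.000000001588 W
  P_R4 = (0 - 0.00004802)²/330 = 0.000000000006988 W
P_total = P_R1 + P_R2 + P_R3 + P_R4 = 0.002741 W

Final answer: 0.002741 W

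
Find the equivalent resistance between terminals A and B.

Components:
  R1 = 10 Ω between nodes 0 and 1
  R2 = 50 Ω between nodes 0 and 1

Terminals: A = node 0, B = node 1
Reduce the network between node 0 (A) and node 1 (B) by series/parallel combination:
  Rp1 = R1 ‖ R2 (parallel, both between nodes 0 and 1) = 1/(1/10 + 1/50) = 8.333 Ω
R_eq = 8.333 Ω

Final answer: 8.333 Ω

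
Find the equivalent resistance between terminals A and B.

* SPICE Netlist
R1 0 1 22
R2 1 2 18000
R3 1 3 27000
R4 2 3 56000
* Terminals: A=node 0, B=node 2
Reduce the network between node 0 (A) and node 2 (B) by series/parallel combination:
  Rs1 = R3 + R4 (series, joined only at node 3) = 27000 + 56000 = 83000 Ω
  Rp1 = R2 ‖ Rs1 (parallel, both between nodes 1 and 2) = 1/(1/18000 + 1/83000) = 14790 Ω
  Rs2 = R1 + Rp1 (series, joined only at node 1) = 22 + 14790 = 14810 Ω
R_eq = 14.81 kΩ

Final answer: 14.81 kΩ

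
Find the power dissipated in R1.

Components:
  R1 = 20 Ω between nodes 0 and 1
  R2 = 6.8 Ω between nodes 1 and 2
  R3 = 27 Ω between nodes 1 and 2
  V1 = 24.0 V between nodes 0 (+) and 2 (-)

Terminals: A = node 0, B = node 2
Nodal analysis, taking node 2 as the 0 V reference.
Source V1 fixes V_0 = 24 V.
KCL at each unknown node (sum of currents leaving = 0; resistances in Ω):
  Node 1: (V_1 - 24)/20 + (V_1 - 0)/6.8 + (V_1 - 0)/27 = 0
Collecting terms: 0.2341 × V_1 = 1.2  =>  V_1 = 5.126 V
I_R1 = (V_0 - V_1)/R1 = (24 - 5.126)/20 = 0.9437 A
P_R1 = I_R1² × R1 = (0.9437)² × 20 = 17.81 W

Final answer: 17.81 W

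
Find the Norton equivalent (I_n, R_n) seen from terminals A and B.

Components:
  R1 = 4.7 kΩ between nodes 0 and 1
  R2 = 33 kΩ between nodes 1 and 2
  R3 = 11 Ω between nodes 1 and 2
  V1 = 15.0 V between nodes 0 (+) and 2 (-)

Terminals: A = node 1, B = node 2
Find the Thévenin equivalent first; then I_n = V_th/R_th and R_n = R_th.
Step 1 — V_th is the open-circuit voltage V_A - V_B (nothing connected across the terminals).
Nodal analysis, taking node 2 as the 0 V reference.
Source V1 fixes V_0 = 15 V.
KCL at each unknown node (sum of currents leaving = 0; resistances in Ω):
  Node 1: (V_1 - 15)/4700 + (V_1 - 0)/33000 + (V_1 - 0)/11 = 0
Collecting terms: 0.09115 × V_1 = 0.003191  =>  V_1 = 0.03501 V
V_th = V_1 - V_2 = 0.03501 - 0 = 0.03501 V
Step 2 — R_th: zero the source — replace V1 by a short circuit (node 2 merges into node 0) — and find the resistance seen between A (node 1) and B (node 0).
Reduce the network between node 1 (A) and node 0 (B) by series/parallel combination:
  Rp1 = R1 ‖ R2 ‖ R3 (parallel, all between nodes 0 and 1) = 1/(1/4700 + 1/33000 + 1/11) = 10.97 Ω
R_th = 10.97 Ω
I_n = V_th/R_th = 0.03501/10.97 = 0.003191 A, and R_n = R_th = 10.97 Ω

Final answer: I_n = 0.003191 A, R_n = 10.97 Ω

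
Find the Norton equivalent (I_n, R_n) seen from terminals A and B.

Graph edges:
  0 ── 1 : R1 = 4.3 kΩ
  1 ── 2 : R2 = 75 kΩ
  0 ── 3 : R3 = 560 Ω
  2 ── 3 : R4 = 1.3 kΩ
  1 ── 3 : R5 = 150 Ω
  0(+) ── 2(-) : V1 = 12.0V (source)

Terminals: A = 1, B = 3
Find the Thévenin equivalent first; then I_n = V_th/R_th and R_n = R_th.
Step 1 — V_th is the open-circuit voltage V_A - V_B (nothing connected across the terminals).
Nodal analysis, taking node 2 as the 0 V reference.
Source V1 fixes V_0 = 12 V.
KCL at each unknown node (sum of currents leaving = 0; resistances in Ω):
  Node 1: (V_1 - 12)/4300 + (V_1 - 0)/75000 + (V_1 - V_3)/150 = 0
  Node 3: (V_3 - 12)/560 + (V_3 - 0)/1300 + (V_3 - V_1)/150 = 0
Collecting terms (coefficients in siemens):
  0.006913·V_1 - 0.006667·V_3 = 0.002791
  0.009222·V_3 - 0.006667·V_1 = 0.02143
Determinant D = (0.006913)(0.009222) - (-0.006667)(-0.006667) = 0.0000193
V_1 = [(0.002791)(0.009222) - (-0.006667)(0.02143)]/D = 8.735 V
V_3 = [(0.006913)(0.02143) - (0.002791)(-0.006667)]/D = 8.639 V
V_th = V_1 - V_3 = 8.735 - 8.639 = 0.09642 V
Step 2 — R_th: zero the source — replace V1 by a short circuit (node 2 merges into node 0) — and find the resistance seen between A (node 1) and B (node 3).
Reduce the network between node 1 (A) and node 3 (B) by series/parallel combination:
  Rp1 = R1 ‖ R2 (parallel, both between nodes 0 and 1) = 1/(1/4300 + 1/75000) = 4067 Ω
  Rp2 = R3 ‖ R4 (parallel, both between nodes 0 and 3) = 1/(1/560 + 1/1300) = 391.4 Ω
  Rs1 = Rp1 + Rp2 (series, joined only at node 0) = 4067 + 391.4 = 4458 Ω
  Rp3 = R5 ‖ Rs1 (parallel, both between nodes 1 and 3) = 1/(1/150 + 1/4458) = 145.1 Ω
R_th = 145.1 Ω
I_n = V_th/R_th = 0.09642/145.1 = 0.0006644 A, and R_n = R_th = 145.1 Ω

Final answer: I_n = 0.0006644 A, R_n = 145.1 Ω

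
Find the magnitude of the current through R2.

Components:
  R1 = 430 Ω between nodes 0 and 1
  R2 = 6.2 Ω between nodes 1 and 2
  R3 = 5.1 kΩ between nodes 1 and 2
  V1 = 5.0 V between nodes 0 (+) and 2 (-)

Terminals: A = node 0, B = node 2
Nodal analysis, taking node 2 as the 0 V reference.
Source V1 fixes V_0 = 5 V.
KCL at each unknown node (sum of currents leaving = 0; resistances in Ω):
  Node 1: (V_1 - 5)/430 + (V_1 - 0)/6.2 + (V_1 - 0)/5100 = 0
Collecting terms: 0.1638 × V_1 = 0.01163  =>  V_1 = 0.07098 V
I_R2 = (V_1 - V_2)/R2 = (0.07098 - 0)/6.2 = 0.01145 A
|I_R2| = 0.01145 A

Final answer: |I_R2| = 0.01145 A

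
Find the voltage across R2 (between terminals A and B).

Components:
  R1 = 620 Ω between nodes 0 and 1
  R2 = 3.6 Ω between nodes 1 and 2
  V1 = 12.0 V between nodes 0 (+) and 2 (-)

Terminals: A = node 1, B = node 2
R1 and R2 are in series across V1 (node 0 → node 1 → node 2), and the output A–B is taken across R2, so this is a voltage divider.
Series current: I = V1/(R1 + R2) = 12/(620 + 3.6) = 12/623.6 = 0.01924 A
V_R2 = I × R2 = V1 × R2/(R1 + R2) = 12 × 3.6/623.6 = 0.06928 V

Final answer: 0.06928 V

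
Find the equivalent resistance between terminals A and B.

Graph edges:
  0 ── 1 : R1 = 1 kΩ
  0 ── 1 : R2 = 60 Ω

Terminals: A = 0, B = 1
Reduce the network between node 0 (A) and node 1 (B) by series/parallel combination:
  Rp1 = R1 ‖ R2 (parallel, both between nodes 0 and 1) = 1/(1/1000 + 1/60) = 56.6 Ω
R_eq = 56.6 Ω

Final answer: 56.6 Ω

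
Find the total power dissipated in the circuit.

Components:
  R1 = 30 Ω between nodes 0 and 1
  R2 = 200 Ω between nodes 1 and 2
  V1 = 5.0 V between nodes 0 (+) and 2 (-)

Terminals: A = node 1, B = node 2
Nodal analysis, taking node 2 as the 0 V reference.
Source V1 fixes V_0 = 5 V.
KCL at each unknown node (sum of currents leaving = 0; resistances in Ω):
  Node 1: (V_1 - 5)/30 + (V_1 - 0)/200 = 0
Collecting terms: 0.03833 × V_1 = 0.1667  =>  V_1 = 4.348 V
Power in each resistor, P = (ΔV)²/R:
  P_R1 = (5 - 4.348)²/30 = 0.01418 W
  P_R2 = (4.348 - 0)²/200 = 0.09452 W
P_total = P_R1 + P_R2 = 0.1087 W

Final answer: 0.1087 W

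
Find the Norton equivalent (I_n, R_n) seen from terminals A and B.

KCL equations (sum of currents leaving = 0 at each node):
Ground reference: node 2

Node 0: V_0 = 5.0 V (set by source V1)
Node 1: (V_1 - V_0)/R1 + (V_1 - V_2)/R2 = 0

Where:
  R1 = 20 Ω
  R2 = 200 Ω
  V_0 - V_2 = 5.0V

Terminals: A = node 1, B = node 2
Find the Thévenin equivalent first; then I_n = V_th/R_th and R_n = R_th.
Step 1 — V_th is the open-circuit voltage V_A - V_B (nothing connected across the terminals).
Nodal analysis, taking node 2 as the 0 V reference.
Source V1 fixes V_0 = 5 V.
KCL at each unknown node (sum of currents leaving = 0; resistances in Ω):
  Node 1: (V_1 - 5)/20 + (V_1 - 0)/200 = 0
Collecting terms: 0.055 × V_1 = 0.25  =>  V_1 = 4.545 V
V_th = V_1 - V_2 = 4.545 - 0 = 4.545 V
Step 2 — R_th: zero the source — replace V1 by a short circuit (node 2 merges into node 0) — and find the resistance seen between A (node 1) and B (node 0).
Reduce the network between node 1 (A) and node 0 (B) by series/parallel combination:
  Rp1 = R1 ‖ R2 (parallel, both between nodes 0 and 1) = 1/(1/20 + 1/200) = 18.18 Ω
R_th = 18.18 Ω
I_n = V_th/R_th = 4.545/18.18 = 0.25 A, and R_n = R_th = 18.18 Ω

Final answer: I_n = 0.25 A, R_n = 18.18 Ω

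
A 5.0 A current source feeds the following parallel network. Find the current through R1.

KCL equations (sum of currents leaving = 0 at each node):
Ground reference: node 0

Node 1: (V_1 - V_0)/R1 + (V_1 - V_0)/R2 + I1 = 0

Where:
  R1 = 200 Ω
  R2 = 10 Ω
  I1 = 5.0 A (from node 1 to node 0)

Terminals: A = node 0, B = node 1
All resistors sit directly between nodes 0 and 1, so they are in parallel and share one voltage V; the full source current 5 A splits among them.
1/R_par = 1/200 + 1/10 = 0.105 S  =>  R_par = 9.524 Ω
V = I × R_par = 5 × 9.524 = 47.62 V
I_R1 = V/R1 = 47.62/200 = 0.2381 A

Final answer: 0.2381 A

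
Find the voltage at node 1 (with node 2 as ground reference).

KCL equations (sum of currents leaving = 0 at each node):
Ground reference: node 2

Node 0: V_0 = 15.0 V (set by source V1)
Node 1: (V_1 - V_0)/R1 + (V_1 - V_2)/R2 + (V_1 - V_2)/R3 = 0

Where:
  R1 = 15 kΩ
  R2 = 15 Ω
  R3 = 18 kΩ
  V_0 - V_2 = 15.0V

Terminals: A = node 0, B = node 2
Nodal analysis, taking node 2 as the 0 V reference.
Source V1 fixes V_0 = 15 V.
KCL at each unknown node (sum of currents leaving = 0; resistances in Ω):
  Node 1: (V_1 - 15)/15000 + (V_1 - 0)/15 + (V_1 - 0)/18000 = 0
Collecting terms: 0.06679 × V_1 = 0.001  =>  V_1 = 0.01497 V
The requested potential is V_1 = 0.01497 V.

Final answer: V_1 = 0.01497 V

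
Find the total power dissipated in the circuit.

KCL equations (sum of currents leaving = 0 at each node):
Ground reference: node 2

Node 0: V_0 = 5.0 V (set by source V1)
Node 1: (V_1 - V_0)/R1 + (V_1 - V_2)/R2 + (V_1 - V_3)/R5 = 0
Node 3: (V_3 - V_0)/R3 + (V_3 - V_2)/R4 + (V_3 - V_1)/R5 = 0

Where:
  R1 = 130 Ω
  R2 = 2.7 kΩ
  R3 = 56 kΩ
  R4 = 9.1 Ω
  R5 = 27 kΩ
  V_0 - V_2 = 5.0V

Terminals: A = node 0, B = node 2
Nodal analysis, taking node 2 as the 0 V reference.
Source V1 fixes V_0 = 5 V.
KCL at each unknown node (sum of currents leaving = 0; resistances in Ω):
  Node 1: (V_1 - 5)/130 + (V_1 - 0)/2700 + (V_1 - V_3)/27000 = 0
  Node 3: (V_3 - 5)/56000 + (V_3 - 0)/9.1 + (V_3 - V_1)/27000 = 0
Collecting terms (coefficients in siemens):
  0.0081·V_1 - 0.00003704·V_3 = 0.03846
  0.1099·V_3 - 0.00003704·V_1 = 0.00008929
Determinant D = (0.0081)(0.1099) - (-0.00003704)(-0.00003704) = 0.0008905
V_1 = [(0.03846)(0.1099) - (-0.00003704)(0.00008929)]/D = 4.749 V
V_3 = [(0.0081)(0.00008929) - (0.03846)(-0.00003704)]/D = 0.002412 V
Power in each resistor, P = (ΔV)²/R:
  P_R1 = (5 - 4.749)²/130 = 0.0004865 W
  P_R2 = (4.749 - 0)²/2700 = 0.008351 W
  P_R3 = (5 - 0.002412)²/56000 = 0.000446 W
  P_R4 = (0 - 0.002412)²/9.1 = 0.0000006392 W
  P_R5 = (4.749 - 0.002412)²/27000 = 0.0008343 W
P_total = P_R1 + P_R2 + P_R3 + P_R4 + P_R5 = 0.01012 W

Final answer: 0.01012 W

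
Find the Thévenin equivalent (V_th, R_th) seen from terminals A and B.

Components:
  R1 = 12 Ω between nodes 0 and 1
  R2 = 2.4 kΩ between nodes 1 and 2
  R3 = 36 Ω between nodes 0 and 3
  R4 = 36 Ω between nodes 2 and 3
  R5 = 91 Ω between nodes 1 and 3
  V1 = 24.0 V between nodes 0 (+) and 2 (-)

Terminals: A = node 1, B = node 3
Step 1 — V_th is the open-circuit voltage V_A - V_B (nothing connected across the terminals).
Nodal analysis, taking node 2 as the 0 V reference.
Source V1 fixes V_0 = 24 V.
KCL at each unknown node (sum of currents leaving = 0; resistances in Ω):
  Node 1: (V_1 - 24)/12 + (V_1 - 0)/2400 + (V_1 - V_3)/91 = 0
  Node 3: (V_3 - 24)/36 + (V_3 - 0)/36 + (V_3 - V_1)/91 = 0
Collecting terms (coefficients in siemens):
  0.09474·V_1 - 0.01099·V_3 = 2
  0.06654·V_3 - 0.01099·V_1 = 0.6667
Determinant D = (0.09474)(0.06654) - (-0.01099)(-0.01099) = 0.006184
V_1 = [(2)(0.06654) - (-0.01099)(0.6667)]/D = 22.71 V
V_3 = [(0.09474)(0.6667) - (2)(-0.01099)]/D = 13.77 V
V_th = V_1 - V_3 = 22.71 - 13.77 = 8.939 V
Step 2 — R_th: zero the source — replace V1 by a short circuit (node 2 merges into node 0) — and find the resistance seen between A (node 1) and B (node 3).
Reduce the network between node 1 (A) and node 3 (B) by series/parallel combination:
  Rp1 = R1 ‖ R2 (parallel, both between nodes 0 and 1) = 1/(1/12 + 1/2400) = 11.94 Ω
  Rp2 = R3 ‖ R4 (parallel, both between nodes 0 and 3) = 1/(1/36 + 1/36) = 18 Ω
  Rs1 = Rp1 + Rp2 (series, joined only at node 0) = 11.94 + 18 = 29.94 Ω
  Rp3 = R5 ‖ Rs1 (parallel, both between nodes 1 and 3) = 1/(1/91 + 1/29.94) = 22.53 Ω
R_th = 22.53 Ω

Final answer: V_th = 8.939 V, R_th = 22.53 Ω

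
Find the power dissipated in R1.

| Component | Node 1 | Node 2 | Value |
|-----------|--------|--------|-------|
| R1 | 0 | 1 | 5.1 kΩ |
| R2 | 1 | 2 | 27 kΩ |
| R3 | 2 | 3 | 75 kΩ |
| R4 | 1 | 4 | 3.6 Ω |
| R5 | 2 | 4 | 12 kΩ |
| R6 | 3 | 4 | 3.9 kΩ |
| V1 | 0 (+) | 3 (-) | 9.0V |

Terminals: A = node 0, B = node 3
Nodal analysis, taking node 3 as the 0 V reference.
Source V1 fixes V_0 = 9 V.
KCL at each unknown node (sum of currents leaving = 0; resistances in Ω):
  Node 1: (V_1 - 9)/5100 + (V_1 - V_2)/27000 + (V_1 - V_4)/3.6 = 0
  Node 2: (V_2 - V_1)/27000 + (V_2 - 0)/75000 + (V_2 - V_4)/12000 = 0
  Node 4: (V_4 - V_1)/3.6 + (V_4 - V_2)/12000 + (V_4 - 0)/3900 = 0
Collecting terms (coefficients in siemens):
  0.278·V_1 - 0.00003704·V_2 - 0.2778·V_4 = 0.001765
  0.0001337·V_2 - 0.00003704·V_1 - 0.00008333·V_4 = 0
  0.2781·V_4 - 0.2778·V_1 - 0.00008333·V_2 = 0
Solving these 3 simultaneous equations (Gaussian elimination) gives:
  V_1 = 3.801 V, V_2 = 3.42 V, V_4 = 3.798 V
I_R1 = (V_0 - V_1)/R1 = (9 - 3.801)/5100 = 0.001019 A
P_R1 = I_R1² × R1 = (0.001019)² × 5100 = 0.005299 W

Final answer: 0.005299 W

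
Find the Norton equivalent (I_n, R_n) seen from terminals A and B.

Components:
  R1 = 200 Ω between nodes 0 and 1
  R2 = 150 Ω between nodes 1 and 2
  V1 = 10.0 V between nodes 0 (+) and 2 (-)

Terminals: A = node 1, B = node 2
Find the Thévenin equivalent first; then I_n = V_th/R_th and R_n = R_th.
Step 1 — V_th is the open-circuit voltage V_A - V_B (nothing connected across the terminals).
Nodal analysis, taking node 2 as the 0 V reference.
Source V1 fixes V_0 = 10 V.
KCL at each unknown node (sum of currents leaving = 0; resistances in Ω):
  Node 1: (V_1 - 10)/200 + (V_1 - 0)/150 = 0
Collecting terms: 0.01167 × V_1 = 0.05  =>  V_1 = 4.286 V
V_th = V_1 - V_2 = 4.286 - 0 = 4.286 V
Step 2 — R_th: zero the source — replace V1 by a short circuit (node 2 merges into node 0) — and find the resistance seen between A (node 1) and B (node 0).
Reduce the network between node 1 (A) and node 0 (B) by series/parallel combination:
  Rp1 = R1 ‖ R2 (parallel, both between nodes 0 and 1) = 1/(1/200 + 1/150) = 85.71 Ω
R_th = 85.71 Ω
I_n = V_th/R_th = 4.286/85.71 = 0.05 A, and R_n = R_th = 85.71 Ω

Final answer: I_n = 0.05 A, R_n = 85.71 Ω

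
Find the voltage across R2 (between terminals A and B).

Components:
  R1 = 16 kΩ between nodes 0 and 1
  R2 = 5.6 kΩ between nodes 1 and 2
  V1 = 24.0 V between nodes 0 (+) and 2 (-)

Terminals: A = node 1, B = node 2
R1 and R2 are in series across V1 (node 0 → node 1 → node 2), and the output A–B is taken across R2, so this is a voltage divider.
Series current: I = V1/(R1 + R2) = 24/(16000 + 5600) = 24/21600 = 0.001111 A
V_R2 = I × R2 = V1 × R2/(R1 + R2) = 24 × 5600/21600 = 6.222 V

Final answer: 6.222 V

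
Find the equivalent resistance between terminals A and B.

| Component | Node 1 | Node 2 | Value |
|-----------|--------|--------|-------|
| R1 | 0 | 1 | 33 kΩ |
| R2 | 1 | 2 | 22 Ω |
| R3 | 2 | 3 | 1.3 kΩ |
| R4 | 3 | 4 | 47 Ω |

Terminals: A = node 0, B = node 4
Reduce the network between node 0 (A) and node 4 (B) by series/parallel combination:
  Rs1 = R1 + R2 (series, joined only at node 1) = 33000 + 22 = 33020 Ω
  Rs2 = R3 + Rs1 (series, joined only at node 2) = 1300 + 33020 = 34320 Ω
  Rs3 = R4 + Rs2 (series, joined only at node 3) = 47 + 34320 = 34370 Ω
R_eq = 34.37 kΩ

Final answer: 34.37 kΩ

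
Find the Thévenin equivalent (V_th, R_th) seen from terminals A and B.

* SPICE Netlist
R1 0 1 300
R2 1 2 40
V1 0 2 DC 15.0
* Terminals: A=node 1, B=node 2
Step 1 — V_th is the open-circuit voltage V_A - V_B (nothing connected across the terminals).
Nodal analysis, taking node 2 as the 0 V reference.
Source V1 fixes V_0 = 15 V.
KCL at each unknown node (sum of currents leaving = 0; resistances in Ω):
  Node 1: (V_1 - 15)/300 + (V_1 - 0)/40 = 0
Collecting terms: 0.02833 × V_1 = 0.05  =>  V_1 = 1.765 V
V_th = V_1 - V_2 = 1.765 - 0 = 1.765 V
Step 2 — R_th: zero the source — replace V1 by a short circuit (node 2 merges into node 0) — and find the resistance seen between A (node 1) and B (node 0).
Reduce the network between node 1 (A) and node 0 (B) by series/parallel combination:
  Rp1 = R1 ‖ R2 (parallel, both between nodes 0 and 1) = 1/(1/300 + 1/40) = 35.29 Ω
R_th = 35.29 Ω

Final answer: V_th = 1.765 V, R_th = 35.29 Ω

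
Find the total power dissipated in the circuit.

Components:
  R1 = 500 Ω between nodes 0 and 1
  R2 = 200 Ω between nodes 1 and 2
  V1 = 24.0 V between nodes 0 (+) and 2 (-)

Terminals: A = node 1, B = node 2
Nodal analysis, taking node 2 as the 0 V reference.
Source V1 fixes V_0 = 24 V.
KCL at each unknown node (sum of currents leaving = 0; resistances in Ω):
  Node 1: (V_1 - 24)/500 + (V_1 - 0)/200 = 0
Collecting terms: 0.007 × V_1 = 0.048  =>  V_1 = 6.857 V
Power in each resistor, P = (ΔV)²/R:
  P_R1 = (24 - 6.857)²/500 = 0.5878 W
  P_R2 = (6.857 - 0)²/200 = 0.2351 W
P_total = P_R1 + P_R2 = 0.8229 W

Final answer: 0.8229 W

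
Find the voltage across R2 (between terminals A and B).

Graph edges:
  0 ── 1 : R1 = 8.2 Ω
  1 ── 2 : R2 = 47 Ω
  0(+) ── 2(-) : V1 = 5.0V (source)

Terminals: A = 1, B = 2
R1 and R2 are in series across V1 (node 0 → node 1 → node 2), and the output A–B is taken across R2, so this is a voltage divider.
Series current: I = V1/(R1 + R2) = 5/(8.2 + 47) = 5/55.2 = 0.09058 A
V_R2 = I × R2 = V1 × R2/(R1 + R2) = 5 × 47/55.2 = 4.257 V

Final answer: 4.257 V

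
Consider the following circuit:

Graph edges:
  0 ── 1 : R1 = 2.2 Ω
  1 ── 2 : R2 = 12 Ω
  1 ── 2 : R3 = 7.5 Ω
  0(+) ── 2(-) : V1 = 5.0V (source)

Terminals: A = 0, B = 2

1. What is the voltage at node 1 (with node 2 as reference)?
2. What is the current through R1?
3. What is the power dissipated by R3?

Nodal analysis, taking node 2 as the 0 V reference.
Source V1 fixes V_0 = 5 V.
KCL at each unknown node (sum of currents leaving = 0; resistances in Ω):
  Node 1: (V_1 - 5)/2.2 + (V_1 - 0)/12 + (V_1 - 0)/7.5 = 0
Collecting terms: 0.6712 × V_1 = 2.273  =>  V_1 = 3.386 V
Part 1:
  Read off the nodal solution: V_1 = 3.386 V
Part 2:
  I_R1 = (V_0 - V_1)/R1 = (5 - 3.386)/2.2 = 0.7336 A
  Magnitude: I_R1 = 0.7336 A
Part 3:
  I_R3 = (V_1 - V_2)/R3 = (3.386 - 0)/7.5 = 0.4515 A
  P_R3 = I_R3² × R3 = (0.4515)² × 7.5 = 1.529 W

Final answers:
1. V_1 = 3.386 V
2. I_R1 = 0.7336 A
3. P_R3 = 1.529 W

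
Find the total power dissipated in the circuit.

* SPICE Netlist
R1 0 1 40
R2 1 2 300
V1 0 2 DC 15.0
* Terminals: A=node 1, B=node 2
Nodal analysis, taking node 2 as the 0 V reference.
Source V1 fixes V_0 = 15 V.
KCL at each unknown node (sum of currents leaving = 0; resistances in Ω):
  Node 1: (V_1 - 15)/40 + (V_1 - 0)/300 = 0
Collecting terms: 0.02833 × V_1 = 0.375  =>  V_1 = 13.24 V
Power in each resistor, P = (ΔV)²/R:
  P_R1 = (15 - 13.24)²/40 = 0.07785 W
  P_R2 = (13.24 - 0)²/300 = 0.5839 W
P_total = P_R1 + P_R2 = 0.6618 W

Final answer: 0.6618 W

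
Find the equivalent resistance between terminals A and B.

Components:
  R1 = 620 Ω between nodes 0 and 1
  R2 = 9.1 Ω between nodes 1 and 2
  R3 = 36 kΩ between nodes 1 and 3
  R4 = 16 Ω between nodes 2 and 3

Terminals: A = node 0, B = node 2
Reduce the network between node 0 (A) and node 2 (B) by series/parallel combination:
  Rs1 = R3 + R4 (series, joined only at node 3) = 36000 + 16 = 36020 Ω
  Rp1 = R2 ‖ Rs1 (parallel, both between nodes 1 and 2) = 1/(1/9.1 + 1/36020) = 9.098 Ω
  Rs2 = R1 + Rp1 (series, joined only at node 1) = 620 + 9.098 = 629.1 Ω
R_eq = 629.1 Ω

Final answer: 629.1 Ω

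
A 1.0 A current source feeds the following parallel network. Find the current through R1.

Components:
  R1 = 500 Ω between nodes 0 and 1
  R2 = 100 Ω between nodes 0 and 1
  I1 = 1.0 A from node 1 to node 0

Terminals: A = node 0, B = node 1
All resistors sit directly between nodes 0 and 1, so they are in parallel and share one voltage V; the full source current 1 A splits among them.
1/R_par = 1/500 + 1/100 = 0.012 S  =>  R_par = 83.33 Ω
V = I × R_par = 1 × 83.33 = 83.33 V
I_R1 = V/R1 = 83.33/500 = 0.1667 A

Final answer: 0.1667 A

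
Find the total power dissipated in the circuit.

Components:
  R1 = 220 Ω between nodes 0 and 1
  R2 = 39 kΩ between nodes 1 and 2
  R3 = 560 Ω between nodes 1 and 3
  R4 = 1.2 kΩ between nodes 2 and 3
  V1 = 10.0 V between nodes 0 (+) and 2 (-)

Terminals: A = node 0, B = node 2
Nodal analysis, taking node 2 as the 0 V reference.
Source V1 fixes V_0 = 10 V.
KCL at each unknown node (sum of currents leaving = 0; resistances in Ω):
  Node 1: (V_1 - 10)/220 + (V_1 - 0)/39000 + (V_1 - V_3)/560 = 0
  Node 3: (V_3 - V_1)/560 + (V_3 - 0)/1200 = 0
Collecting terms (coefficients in siemens):
  0.006357·V_1 - 0.001786·V_3 = 0.04545
  0.002619·V_3 - 0.001786·V_1 = 0
Determinant D = (0.006357)(0.002619) - (-0.001786)(-0.001786) = 0.00001346
V_1 = [(0.04545)(0.002619) - (-0.001786)(0)]/D = 8.845 V
V_3 = [(0.006357)(0) - (0.04545)(-0.001786)]/D = 6.03 V
Power in each resistor, P = (ΔV)²/R:
  P_R1 = (10 - 8.845)²/220 = 0.006069 W
  P_R2 = (8.845 - 0)²/39000 = 0.002006 W
  P_R3 = (8.845 - 6.03)²/560 = 0.01414 W
  P_R4 = (0 - 6.03)²/1200 = 0.0303 W
P_total = P_R1 + P_R2 + P_R3 + P_R4 = 0.05252 W

Final answer: 0.05252 W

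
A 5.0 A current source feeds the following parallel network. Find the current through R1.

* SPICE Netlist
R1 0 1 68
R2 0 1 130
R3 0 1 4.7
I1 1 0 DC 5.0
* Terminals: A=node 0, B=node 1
All resistors sit directly between nodes 0 and 1, so they are in parallel and share one voltage V; the full source current 5 A splits among them.
1/R_par = 1/68 + 1/130 + 1/4.7 = 0.2352 S  =>  R_par = 4.252 Ω
V = I × R_par = 5 × 4.252 = 21.26 V
I_R1 = V/R1 = 21.26/68 = 0.3127 A

Final answer: 0.3127 A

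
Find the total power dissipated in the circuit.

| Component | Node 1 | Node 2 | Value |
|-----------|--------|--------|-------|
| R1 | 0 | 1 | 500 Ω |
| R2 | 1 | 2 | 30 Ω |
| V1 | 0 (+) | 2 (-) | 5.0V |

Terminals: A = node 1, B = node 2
Nodal analysis, taking node 2 as the 0 V reference.
Source V1 fixes V_0 = 5 V.
KCL at each unknown node (sum of currents leaving = 0; resistances in Ω):
  Node 1: (V_1 - 5)/500 + (V_1 - 0)/30 = 0
Collecting terms: 0.03533 × V_1 = 0.01  =>  V_1 = 0.283 V
Power in each resistor, P = (ΔV)²/R:
  P_R1 = (5 - 0.283)²/500 = 0.0445 W
  P_R2 = (0.283 - 0)²/30 = 0.00267 W
P_total = P_R1 + P_R2 = 0.04717 W

Final answer: 0.04717 W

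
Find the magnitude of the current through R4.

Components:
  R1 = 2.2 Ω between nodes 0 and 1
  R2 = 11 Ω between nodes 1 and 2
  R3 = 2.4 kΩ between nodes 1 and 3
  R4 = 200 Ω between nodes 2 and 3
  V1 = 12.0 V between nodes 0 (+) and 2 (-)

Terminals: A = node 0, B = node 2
Nodal analysis, taking node 2 as the 0 V reference.
Source V1 fixes V_0 = 12 V.
KCL at each unknown node (sum of currents leaving = 0; resistances in Ω):
  Node 1: (V_1 - 12)/2.2 + (V_1 - 0)/11 + (V_1 - V_3)/2400 = 0
  Node 3: (V_3 - V_1)/2400 + (V_3 - 0)/200 = 0
Collecting terms (coefficients in siemens):
  0.5459·V_1 - 0.0004167·V_3 = 5.455
  0.005417·V_3 - 0.0004167·V_1 = 0
Determinant D = (0.5459)(0.005417) - (-0.0004167)(-0.0004167) = 0.002957
V_1 = [(5.455)(0.005417) - (-0.0004167)(0)]/D = 9.993 V
V_3 = [(0.5459)(0) - (5.455)(-0.0004167)]/D = 0.7687 V
I_R4 = (V_2 - V_3)/R4 = (0 - 0.7687)/200 = -0.003843 A
|I_R4| = 0.003843 A

Final answer: |I_R4| = 0.003843 A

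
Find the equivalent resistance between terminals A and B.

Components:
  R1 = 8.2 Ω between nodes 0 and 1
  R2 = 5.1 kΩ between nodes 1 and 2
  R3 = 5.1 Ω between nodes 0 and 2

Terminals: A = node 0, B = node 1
Reduce the network between node 0 (A) and node 1 (B) by series/parallel combination:
  Rs1 = R3 + R2 (series, joined only at node 2) = 5.1 + 5100 = 5105 Ω
  Rp1 = R1 ‖ Rs1 (parallel, both between nodes 0 and 1) = 1/(1/8.2 + 1/5105) = 8.187 Ω
R_eq = 8.187 Ω

Final answer: 8.187 Ω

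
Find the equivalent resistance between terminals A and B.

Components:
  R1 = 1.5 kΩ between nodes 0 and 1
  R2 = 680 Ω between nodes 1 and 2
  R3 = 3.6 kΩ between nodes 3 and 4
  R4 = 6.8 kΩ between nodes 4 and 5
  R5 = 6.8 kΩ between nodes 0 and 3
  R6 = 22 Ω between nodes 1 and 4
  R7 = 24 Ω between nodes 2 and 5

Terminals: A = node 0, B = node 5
The network is not a plain series/parallel combination. Inject a 1 A test current into terminal A (node 0) and return it from terminal B (node 5); then R_eq = V_A / (1 A).
Nodal analysis, taking node 5 as the 0 V reference.
Current source I_test pushes 1 A into node 0 and draws it out of node 5.
KCL at each unknown node (sum of currents leaving = 0; resistances in Ω):
  Node 0: (V_0 - V_1)/1500 + (V_0 - V_3)/6800 - 1 = 0
  Node 1: (V_1 - V_0)/1500 + (V_1 - V_2)/680 + (V_1 - V_4)/22 = 0
  Node 2: (V_2 - V_1)/680 + (V_2 - 0)/24 = 0
  Node 3: (V_3 - V_0)/6800 + (V_3 - V_4)/3600 = 0
  Node 4: (V_4 - V_1)/22 + (V_4 - V_3)/3600 + (V_4 - 0)/6800 = 0
Collecting terms (coefficients in siemens):
  0.0008137·V_0 - 0.0006667·V_1 - 0.0001471·V_3 = 1
  0.04759·V_1 - 0.0006667·V_0 - 0.001471·V_2 - 0.04545·V_4 = 0
  0.04314·V_2 - 0.001471·V_1 = 0
  0.0004248·V_3 - 0.0001471·V_0 - 0.0002778·V_4 = 0
  0.04588·V_4 - 0.04545·V_1 - 0.0002778·V_3 = 0
Solving these 5 simultaneous equations (Gaussian elimination) gives:
  V_0 = 1949 V, V_1 = 637.9 V, V_2 = 21.75 V, V_3 = 1092 V
  V_4 = 638.6 V
R_eq = V_0 / 1 A = 1949 Ω = 1.949 kΩ

Final answer: 1.949 kΩ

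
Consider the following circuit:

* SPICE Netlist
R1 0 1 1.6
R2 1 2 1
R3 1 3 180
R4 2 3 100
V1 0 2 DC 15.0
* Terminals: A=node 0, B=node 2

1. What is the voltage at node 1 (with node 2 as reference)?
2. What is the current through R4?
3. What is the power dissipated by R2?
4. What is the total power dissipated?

Nodal analysis, taking node 2 as the 0 V reference.
Source V1 fixes V_0 = 15 V.
KCL at each unknown node (sum of currents leaving = 0; resistances in Ω):
  Node 1: (V_1 - 15)/1.6 + (V_1 - 0)/1 + (V_1 - V_3)/180 = 0
  Node 3: (V_3 - V_1)/180 + (V_3 - 0)/100 = 0
Collecting terms (coefficients in siemens):
  1.631·V_1 - 0.005556·V_3 = 9.375
  0.01556·V_3 - 0.005556·V_1 = 0
Determinant D = (1.631)(0.01556) - (-0.005556)(-0.005556) = 0.02533
V_1 = [(9.375)(0.01556) - (-0.005556)(0)]/D = 5.757 V
V_3 = [(1.631)(0) - (9.375)(-0.005556)]/D = 2.056 V
Part 1:
  Read off the nodal solution: V_1 = 5.757 V
Part 2:
  I_R4 = (V_2 - V_3)/R4 = (0 - 2.056)/100 = -0.02056 A
  Magnitude: I_R4 = 0.02056 A
Part 3:
  I_R2 = (V_1 - V_2)/R2 = (5.757 - 0)/1 = 5.757 A
  P_R2 = I_R2² × R2 = (5.757)² × 1 = 33.14 W
Part 4:
  Power in each resistor, P = (ΔV)²/R:
    P_R1 = (15 - 5.757)²/1.6 = 53.4 W
    P_R2 = (5.757 - 0)²/1 = 33.14 W
    P_R3 = (5.757 - 2.056)²/180 = 0.07608 W
    P_R4 = (0 - 2.056)²/100 = 0.04227 W
  P_total = P_R1 + P_R2 + P_R3 + P_R4 = 86.66 W

Final answers:
1. V_1 = 5.757 V
2. I_R4 = 0.02056 A
3. P_R2 = 33.14 W
4. P_total = 86.66 W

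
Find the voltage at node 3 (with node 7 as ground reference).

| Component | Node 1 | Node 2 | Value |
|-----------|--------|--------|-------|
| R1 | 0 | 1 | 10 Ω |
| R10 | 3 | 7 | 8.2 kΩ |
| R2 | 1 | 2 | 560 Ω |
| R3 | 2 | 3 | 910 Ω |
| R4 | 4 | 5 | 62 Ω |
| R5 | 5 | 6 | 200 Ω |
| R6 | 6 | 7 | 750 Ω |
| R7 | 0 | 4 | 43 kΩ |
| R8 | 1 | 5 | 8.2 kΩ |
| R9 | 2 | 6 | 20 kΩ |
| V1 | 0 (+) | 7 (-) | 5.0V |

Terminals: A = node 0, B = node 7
Nodal analysis, taking node 7 as the 0 V reference.
Source V1 fixes V_0 = 5 V.
KCL at each unknown node (sum of currents leaving = 0; resistances in Ω):
  Node 1: (V_1 - 5)/10 + (V_1 - V_2)/560 + (V_1 - V_5)/8200 = 0
  Node 2: (V_2 - V_1)/560 + (V_2 - V_3)/910 + (V_2 - V_6)/20000 = 0
  Node 3: (V_3 - V_2)/910 + (V_3 - 0)/8200 = 0
  Node 4: (V_4 - V_5)/62 + (V_4 - 5)/43000 = 0
  Node 5: (V_5 - V_4)/62 + (V_5 - V_6)/200 + (V_5 - V_1)/8200 = 0
  Node 6: (V_6 - V_5)/200 + (V_6 - 0)/750 + (V_6 - V_2)/20000 = 0
Collecting terms (coefficients in siemens):
  0.1019·V_1 - 0.001786·V_2 - 0.000122·V_5 = 0.5
  0.002935·V_2 - 0.001786·V_1 - 0.001099·V_3 - 0.00005·V_6 = 0
  0.001221·V_3 - 0.001099·V_2 = 0
  0.01615·V_4 - 0.01613·V_5 = 0.0001163
  0.02125·V_5 - 0.000122·V_1 - 0.01613·V_4 - 0.005·V_6 = 0
  0.006383·V_6 - 0.00005·V_2 - 0.005·V_5 = 0
Solving these 6 simultaneous equations (Gaussian elimination) gives:
  V_1 = 4.988 V, V_2 = 4.594 V, V_3 = 4.135 V, V_4 = 0.7421 V
  V_5 = 0.736 V, V_6 = 0.6125 V
The requested potential is V_3 = 4.135 V.

Final answer: V_3 = 4.135 V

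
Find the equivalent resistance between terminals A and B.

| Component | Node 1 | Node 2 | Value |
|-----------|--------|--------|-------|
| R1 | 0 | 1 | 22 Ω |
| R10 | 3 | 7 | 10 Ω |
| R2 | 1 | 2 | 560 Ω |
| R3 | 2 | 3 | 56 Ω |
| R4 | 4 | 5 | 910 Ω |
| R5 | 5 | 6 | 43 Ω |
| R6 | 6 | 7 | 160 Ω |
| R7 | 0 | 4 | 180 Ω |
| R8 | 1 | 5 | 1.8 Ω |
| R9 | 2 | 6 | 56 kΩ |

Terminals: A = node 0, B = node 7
The network is not a plain series/parallel combination. Inject a 1 A test current into terminal A (node 0) and return it from terminal B (node 7); then R_eq = V_A / (1 A).
Nodal analysis, taking node 7 as the 0 V reference.
Current source I_test pushes 1 A into node 0 and draws it out of node 7.
KCL at each unknown node (sum of currents leaving = 0; resistances in Ω):
  Node 0: (V_0 - V_1)/22 + (V_0 - V_4)/180 - 1 = 0
  Node 1: (V_1 - V_0)/22 + (V_1 - V_2)/560 + (V_1 - V_5)/1.8 = 0
  Node 2: (V_2 - V_1)/560 + (V_2 - V_3)/56 + (V_2 - V_6)/56000 = 0
  Node 3: (V_3 - V_2)/56 + (V_3 - 0)/10 = 0
  Node 4: (V_4 - V_0)/180 + (V_4 - V_5)/910 = 0
  Node 5: (V_5 - V_1)/1.8 + (V_5 - V_4)/910 + (V_5 - V_6)/43 = 0
  Node 6: (V_6 - V_2)/56000 + (V_6 - V_5)/43 + (V_6 - 0)/160 = 0
Collecting terms (coefficients in siemens):
  0.05101·V_0 - 0.04545·V_1 - 0.005556·V_4 = 1
  0.6028·V_1 - 0.04545·V_0 - 0.001786·V_2 - 0.5556·V_5 = 0
  0.01966·V_2 - 0.001786·V_1 - 0.01786·V_3 - 0.00001786·V_6 = 0
  0.1179·V_3 - 0.01786·V_2 = 0
  0.006654·V_4 - 0.005556·V_0 - 0.001099·V_5 = 0
  0.5799·V_5 - 0.5556·V_1 - 0.001099·V_4 - 0.02326·V_6 = 0
  0.02952·V_6 - 0.00001786·V_2 - 0.02326·V_5 = 0
Solving these 7 simultaneous equations (Gaussian elimination) gives:
  V_0 = 175.6 V, V_1 = 154.1 V, V_2 = 16.36 V, V_3 = 2.478 V
  V_4 = 171.9 V, V_5 = 152.8 V, V_6 = 120.3 V
R_eq = V_0 / 1 A = 175.6 Ω

Final answer: 175.6 Ω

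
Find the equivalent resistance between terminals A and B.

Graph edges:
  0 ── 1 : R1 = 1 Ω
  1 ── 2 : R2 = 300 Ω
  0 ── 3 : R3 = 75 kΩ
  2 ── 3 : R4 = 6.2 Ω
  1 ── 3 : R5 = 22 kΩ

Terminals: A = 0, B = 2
The network is not a plain series/parallel combination. Inject a 1 A test current into terminal A (node 0) and return it from terminal B (node 2); then R_eq = V_A / (1 A).
Nodal analysis, taking node 2 as the 0 V reference.
Current source I_test pushes 1 A into node 0 and draws it out of node 2.
KCL at each unknown node (sum of currents leaving = 0; resistances in Ω):
  Node 0: (V_0 - V_1)/1 + (V_0 - V_3)/75000 - 1 = 0
  Node 1: (V_1 - V_0)/1 + (V_1 - 0)/300 + (V_1 - V_3)/22000 = 0
  Node 3: (V_3 - V_0)/75000 + (V_3 - V_1)/22000 + (V_3 - 0)/6.2 = 0
Collecting terms (coefficients in siemens):
  1·V_0 - 1·V_1 - 0.00001333·V_3 = 1
  1.003·V_1 - 1·V_0 - 0.00004545·V_3 = 0
  0.1613·V_3 - 0.00001333·V_0 - 0.00004545·V_1 = 0
Solving these 3 simultaneous equations (Gaussian elimination) gives:
  V_0 = 295.8 V, V_1 = 294.8 V, V_3 = 0.1075 V
R_eq = V_0 / 1 A = 295.8 Ω

Final answer: 295.8 Ω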